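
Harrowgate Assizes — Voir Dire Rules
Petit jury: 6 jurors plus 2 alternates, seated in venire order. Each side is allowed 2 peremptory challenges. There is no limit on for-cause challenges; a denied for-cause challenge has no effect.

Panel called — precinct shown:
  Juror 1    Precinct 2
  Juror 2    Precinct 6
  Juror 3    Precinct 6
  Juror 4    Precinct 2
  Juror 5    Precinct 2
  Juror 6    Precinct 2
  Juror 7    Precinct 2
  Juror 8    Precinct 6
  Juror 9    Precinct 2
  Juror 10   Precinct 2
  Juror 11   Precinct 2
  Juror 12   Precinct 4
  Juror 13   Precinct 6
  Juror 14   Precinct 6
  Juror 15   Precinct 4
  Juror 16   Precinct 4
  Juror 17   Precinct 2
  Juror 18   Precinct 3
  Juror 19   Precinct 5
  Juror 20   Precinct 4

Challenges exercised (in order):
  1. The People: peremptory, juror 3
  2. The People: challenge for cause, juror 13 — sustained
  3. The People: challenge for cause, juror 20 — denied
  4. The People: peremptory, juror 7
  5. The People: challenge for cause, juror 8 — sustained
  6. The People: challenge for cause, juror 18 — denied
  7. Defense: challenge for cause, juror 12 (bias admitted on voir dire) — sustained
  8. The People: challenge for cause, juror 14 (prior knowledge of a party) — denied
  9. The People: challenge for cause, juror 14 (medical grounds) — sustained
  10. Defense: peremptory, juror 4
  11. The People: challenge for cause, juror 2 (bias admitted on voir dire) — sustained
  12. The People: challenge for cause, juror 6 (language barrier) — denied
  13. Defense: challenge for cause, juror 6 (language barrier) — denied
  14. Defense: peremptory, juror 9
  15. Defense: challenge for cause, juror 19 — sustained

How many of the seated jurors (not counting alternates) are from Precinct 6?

Removed: #2, #3, #4, #7, #8, #9, #12, #13, #14, #19.
Seated jurors 1–6: #1, #5, #6, #10, #11, #15 (alternates #16, #17 not counted).
None of those are in Precinct 6 → 0.

0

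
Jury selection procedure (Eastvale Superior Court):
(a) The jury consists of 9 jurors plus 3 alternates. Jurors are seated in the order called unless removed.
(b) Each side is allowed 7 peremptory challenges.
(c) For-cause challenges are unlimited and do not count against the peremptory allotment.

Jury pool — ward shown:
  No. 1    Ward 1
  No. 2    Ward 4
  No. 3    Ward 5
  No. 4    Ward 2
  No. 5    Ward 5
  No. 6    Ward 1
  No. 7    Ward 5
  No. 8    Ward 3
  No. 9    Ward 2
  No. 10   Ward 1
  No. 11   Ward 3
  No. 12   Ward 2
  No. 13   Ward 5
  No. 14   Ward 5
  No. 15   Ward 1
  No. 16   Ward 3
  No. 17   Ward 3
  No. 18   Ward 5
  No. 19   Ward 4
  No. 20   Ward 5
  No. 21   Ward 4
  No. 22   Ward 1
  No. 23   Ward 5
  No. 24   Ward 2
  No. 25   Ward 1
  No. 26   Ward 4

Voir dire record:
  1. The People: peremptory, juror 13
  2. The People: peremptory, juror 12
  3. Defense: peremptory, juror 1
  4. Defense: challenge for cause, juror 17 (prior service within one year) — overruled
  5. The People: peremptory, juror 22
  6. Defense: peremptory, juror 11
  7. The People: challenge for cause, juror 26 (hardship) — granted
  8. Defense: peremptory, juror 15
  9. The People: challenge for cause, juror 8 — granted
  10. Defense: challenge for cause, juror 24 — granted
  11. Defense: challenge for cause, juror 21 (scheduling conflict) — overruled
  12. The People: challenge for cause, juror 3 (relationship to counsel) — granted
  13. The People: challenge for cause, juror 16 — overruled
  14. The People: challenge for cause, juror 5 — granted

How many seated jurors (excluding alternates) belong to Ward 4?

Removed: #1, #3, #5, #8, #11, #12, #13, #15, #22, #24, #26.
Seated jurors 1–9: #2, #4, #6, #7, #9, #10, #14, #16, #17 (alternates #18, #19, #20 not counted).
Of those, in Ward 4: #2 → 1.

1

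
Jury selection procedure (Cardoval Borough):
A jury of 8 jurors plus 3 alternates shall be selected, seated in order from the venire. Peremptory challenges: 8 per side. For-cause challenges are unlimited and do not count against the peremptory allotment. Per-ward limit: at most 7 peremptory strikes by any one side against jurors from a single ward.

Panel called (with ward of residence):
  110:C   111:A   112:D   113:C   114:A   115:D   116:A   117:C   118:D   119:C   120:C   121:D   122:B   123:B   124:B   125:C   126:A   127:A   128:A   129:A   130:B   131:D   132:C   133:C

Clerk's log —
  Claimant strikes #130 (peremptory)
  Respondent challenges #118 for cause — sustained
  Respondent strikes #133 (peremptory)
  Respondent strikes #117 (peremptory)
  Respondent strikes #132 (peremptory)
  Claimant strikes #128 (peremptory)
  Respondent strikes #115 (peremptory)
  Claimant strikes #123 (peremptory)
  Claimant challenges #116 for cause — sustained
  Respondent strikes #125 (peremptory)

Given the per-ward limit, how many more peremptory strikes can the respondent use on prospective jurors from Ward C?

Respondent peremptories so far: #133, #117, #132, #115, #125 — 5 of 8 used, 3 left overall.
Against Ward C: #133, #117, #132, #125 — 4 used; per-ward cap 7 leaves 3.
Binding limit: min(3, 3) = 3.

3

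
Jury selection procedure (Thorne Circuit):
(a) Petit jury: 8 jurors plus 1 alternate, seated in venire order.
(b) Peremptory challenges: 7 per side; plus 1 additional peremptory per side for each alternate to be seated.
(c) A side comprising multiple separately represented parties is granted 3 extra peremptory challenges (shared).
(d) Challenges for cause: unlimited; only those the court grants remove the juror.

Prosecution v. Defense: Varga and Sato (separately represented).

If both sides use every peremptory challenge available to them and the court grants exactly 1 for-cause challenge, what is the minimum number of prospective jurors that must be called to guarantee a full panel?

Seats to fill: 8 + 1 alternates = 9.
Peremptories — Prosecution: 7 + 1×1 = 8; Defense: 7 + 1×1 + 3 = 11; total 19.
For-cause removals: 1.
Minimum venire: 9 + 19 + 1 = 29.

29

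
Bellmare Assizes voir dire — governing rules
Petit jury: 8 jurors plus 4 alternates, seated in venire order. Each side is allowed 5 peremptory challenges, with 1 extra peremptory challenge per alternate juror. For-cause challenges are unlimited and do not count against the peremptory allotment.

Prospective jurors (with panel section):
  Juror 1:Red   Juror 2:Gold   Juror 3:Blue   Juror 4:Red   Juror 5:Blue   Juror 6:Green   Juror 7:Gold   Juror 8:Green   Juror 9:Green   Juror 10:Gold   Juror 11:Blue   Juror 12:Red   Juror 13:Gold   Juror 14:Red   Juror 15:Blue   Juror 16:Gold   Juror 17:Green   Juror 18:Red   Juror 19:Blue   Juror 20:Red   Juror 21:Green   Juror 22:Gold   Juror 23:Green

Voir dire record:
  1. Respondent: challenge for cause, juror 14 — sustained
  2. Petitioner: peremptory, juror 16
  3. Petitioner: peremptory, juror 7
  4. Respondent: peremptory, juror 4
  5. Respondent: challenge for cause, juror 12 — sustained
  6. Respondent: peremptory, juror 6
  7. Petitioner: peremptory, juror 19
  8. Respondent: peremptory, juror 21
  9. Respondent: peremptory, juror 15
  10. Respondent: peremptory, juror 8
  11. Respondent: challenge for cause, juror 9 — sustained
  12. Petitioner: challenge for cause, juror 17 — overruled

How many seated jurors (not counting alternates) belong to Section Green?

1

Removed: #4, #6, #7, #8, #9, #12, #14, #15, #16, #19, #21.
Seated jurors 1–8: #1, #2, #3, #5, #10, #11, #13, #17 (alternates #18, #20, #22, #23 not counted).
Of those, in Section Green: #17 → 1.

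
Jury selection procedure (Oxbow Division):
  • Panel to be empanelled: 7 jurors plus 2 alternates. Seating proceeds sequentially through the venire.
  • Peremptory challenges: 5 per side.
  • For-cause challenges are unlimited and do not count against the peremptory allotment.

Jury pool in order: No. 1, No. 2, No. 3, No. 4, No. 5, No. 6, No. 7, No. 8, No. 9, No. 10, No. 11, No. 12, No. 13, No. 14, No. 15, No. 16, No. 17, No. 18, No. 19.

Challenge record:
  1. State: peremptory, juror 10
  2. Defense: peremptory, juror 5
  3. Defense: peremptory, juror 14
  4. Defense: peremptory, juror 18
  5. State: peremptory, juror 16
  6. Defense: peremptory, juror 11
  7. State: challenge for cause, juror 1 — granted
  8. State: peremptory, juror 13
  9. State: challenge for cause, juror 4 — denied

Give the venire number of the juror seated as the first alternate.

12

Removed: #1, #5, #10, #11, #13, #14, #16, #18. (#4 stays — for-cause denied.)
Seating in order: seats 1–7 → #2, #3, #4, #6, #7, #8, #9; alternates → #12, #15.
So alternate 1 is #12.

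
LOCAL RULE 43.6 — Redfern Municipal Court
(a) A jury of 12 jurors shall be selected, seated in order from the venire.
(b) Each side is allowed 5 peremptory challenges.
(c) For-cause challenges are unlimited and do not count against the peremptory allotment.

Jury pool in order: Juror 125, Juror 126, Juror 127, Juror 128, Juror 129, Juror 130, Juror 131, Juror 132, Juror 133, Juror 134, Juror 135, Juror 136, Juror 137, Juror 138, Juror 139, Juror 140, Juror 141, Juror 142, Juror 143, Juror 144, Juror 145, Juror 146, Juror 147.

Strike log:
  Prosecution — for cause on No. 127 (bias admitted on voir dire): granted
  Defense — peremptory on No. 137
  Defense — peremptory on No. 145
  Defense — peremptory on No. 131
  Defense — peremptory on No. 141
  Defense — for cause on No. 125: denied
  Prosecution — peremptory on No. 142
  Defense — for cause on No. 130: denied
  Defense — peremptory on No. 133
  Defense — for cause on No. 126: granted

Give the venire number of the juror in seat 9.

138

Removed: #126, #127, #131, #133, #137, #141, #142, #145. (#125, #130 stay — for-cause denied.)
Seating in order: seats 1–12 → #125, #128, #129, #130, #132, #134, #135, #136, #138, #139, #140, #143.
So seat 9 is #138.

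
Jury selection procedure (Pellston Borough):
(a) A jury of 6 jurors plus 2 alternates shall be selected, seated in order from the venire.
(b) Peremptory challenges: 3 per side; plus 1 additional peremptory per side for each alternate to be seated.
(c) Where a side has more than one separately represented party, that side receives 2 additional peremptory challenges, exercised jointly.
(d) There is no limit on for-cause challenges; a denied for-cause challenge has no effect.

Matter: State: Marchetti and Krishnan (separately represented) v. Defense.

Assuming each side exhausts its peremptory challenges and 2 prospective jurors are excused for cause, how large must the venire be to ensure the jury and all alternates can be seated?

Seats to fill: 6 + 2 alternates = 8.
Peremptories — State: 3 + 1×2 + 2 = 7; Defense: 3 + 1×2 = 5; total 12.
For-cause removals: 2.
Minimum venire: 8 + 12 + 2 = 22.

22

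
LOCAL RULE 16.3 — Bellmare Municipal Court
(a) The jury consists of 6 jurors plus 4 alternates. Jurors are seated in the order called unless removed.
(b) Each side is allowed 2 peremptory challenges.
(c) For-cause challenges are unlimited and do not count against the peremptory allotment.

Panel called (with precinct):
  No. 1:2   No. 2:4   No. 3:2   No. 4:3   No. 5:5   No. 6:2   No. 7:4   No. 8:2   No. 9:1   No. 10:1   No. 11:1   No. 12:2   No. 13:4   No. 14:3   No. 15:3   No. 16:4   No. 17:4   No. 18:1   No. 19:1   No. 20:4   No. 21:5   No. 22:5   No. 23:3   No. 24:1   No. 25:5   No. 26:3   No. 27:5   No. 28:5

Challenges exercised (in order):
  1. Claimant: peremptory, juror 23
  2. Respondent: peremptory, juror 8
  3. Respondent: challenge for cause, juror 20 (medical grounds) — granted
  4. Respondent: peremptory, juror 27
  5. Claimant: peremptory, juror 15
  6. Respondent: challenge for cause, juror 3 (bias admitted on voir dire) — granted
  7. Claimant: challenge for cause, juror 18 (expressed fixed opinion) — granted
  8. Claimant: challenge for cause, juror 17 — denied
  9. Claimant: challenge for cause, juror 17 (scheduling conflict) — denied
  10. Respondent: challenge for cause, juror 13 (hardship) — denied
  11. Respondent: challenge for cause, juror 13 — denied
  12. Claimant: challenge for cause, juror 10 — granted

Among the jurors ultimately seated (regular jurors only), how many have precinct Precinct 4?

2

Removed: #3, #8, #10, #15, #18, #20, #23, #27.
Seated jurors 1–6: #1, #2, #4, #5, #6, #7 (alternates #9, #11, #12, #13 not counted).
Of those, in Precinct 4: #2, #7 → 2.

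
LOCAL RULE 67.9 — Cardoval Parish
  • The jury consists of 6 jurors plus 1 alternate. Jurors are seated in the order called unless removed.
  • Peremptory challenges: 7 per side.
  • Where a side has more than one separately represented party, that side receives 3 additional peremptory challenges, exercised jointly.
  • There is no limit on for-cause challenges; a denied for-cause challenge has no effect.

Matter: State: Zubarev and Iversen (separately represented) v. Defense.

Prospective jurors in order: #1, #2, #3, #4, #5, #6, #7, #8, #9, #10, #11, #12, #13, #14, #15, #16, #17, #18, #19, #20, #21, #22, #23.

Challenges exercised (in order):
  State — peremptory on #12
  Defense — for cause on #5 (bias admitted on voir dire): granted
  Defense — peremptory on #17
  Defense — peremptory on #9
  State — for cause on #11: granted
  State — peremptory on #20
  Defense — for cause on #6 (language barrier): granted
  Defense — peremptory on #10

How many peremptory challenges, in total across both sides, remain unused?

State allotment: 7 base + 3 multi-party = 10. Defense allotment: 7.
State peremptories used: #12, #20 — 2 (the for-cause on #11 doesn't count).
Defense peremptories used: #17, #9, #10 — 3 (for-cause on #5, #6 don't count).
Remaining: (10 − 2) + (7 − 3) = 12.

12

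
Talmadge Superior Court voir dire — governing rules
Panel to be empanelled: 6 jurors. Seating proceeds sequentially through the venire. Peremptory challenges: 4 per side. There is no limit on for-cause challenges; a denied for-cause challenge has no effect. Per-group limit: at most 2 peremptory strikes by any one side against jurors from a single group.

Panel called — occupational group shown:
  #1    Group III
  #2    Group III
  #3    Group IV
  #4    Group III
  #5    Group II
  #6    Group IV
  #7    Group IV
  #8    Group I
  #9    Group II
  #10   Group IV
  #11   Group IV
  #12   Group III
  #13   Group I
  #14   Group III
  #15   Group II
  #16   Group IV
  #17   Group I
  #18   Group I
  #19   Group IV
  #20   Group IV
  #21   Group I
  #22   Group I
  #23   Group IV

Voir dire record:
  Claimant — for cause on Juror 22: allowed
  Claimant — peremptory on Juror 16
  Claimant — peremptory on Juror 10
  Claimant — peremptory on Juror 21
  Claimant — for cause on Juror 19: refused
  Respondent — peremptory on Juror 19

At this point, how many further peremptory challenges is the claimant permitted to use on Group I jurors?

Claimant peremptories so far: #16, #10, #21 — 3 of 4 used, 1 left overall.
Against Group I: #21 — 1 used; per-group cap 2 leaves 1.
Binding limit: min(1, 1) = 1.

1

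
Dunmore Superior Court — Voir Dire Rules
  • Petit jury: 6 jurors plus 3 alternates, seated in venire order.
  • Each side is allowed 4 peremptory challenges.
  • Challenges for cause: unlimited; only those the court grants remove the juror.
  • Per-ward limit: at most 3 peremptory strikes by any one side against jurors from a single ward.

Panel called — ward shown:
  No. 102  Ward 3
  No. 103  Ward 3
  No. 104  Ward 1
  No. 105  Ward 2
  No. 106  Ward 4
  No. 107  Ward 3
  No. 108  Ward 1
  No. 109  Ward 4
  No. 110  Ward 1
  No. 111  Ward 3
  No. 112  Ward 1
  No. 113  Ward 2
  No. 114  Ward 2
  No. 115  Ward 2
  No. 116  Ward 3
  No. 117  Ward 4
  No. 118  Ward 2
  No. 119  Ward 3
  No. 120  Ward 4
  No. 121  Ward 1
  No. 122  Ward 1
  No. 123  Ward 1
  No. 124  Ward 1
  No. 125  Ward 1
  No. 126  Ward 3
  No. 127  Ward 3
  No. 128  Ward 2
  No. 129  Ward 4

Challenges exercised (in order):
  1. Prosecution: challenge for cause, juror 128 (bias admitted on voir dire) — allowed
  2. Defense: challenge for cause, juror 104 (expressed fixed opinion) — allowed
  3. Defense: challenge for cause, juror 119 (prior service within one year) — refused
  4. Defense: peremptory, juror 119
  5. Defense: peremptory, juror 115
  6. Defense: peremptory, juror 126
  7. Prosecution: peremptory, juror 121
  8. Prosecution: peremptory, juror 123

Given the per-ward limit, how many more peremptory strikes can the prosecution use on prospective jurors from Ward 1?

1

Prosecution peremptories so far: #121, #123 — 2 of 4 used, 2 left overall.
Against Ward 1: #121, #123 — 2 used; per-ward cap 3 leaves 1.
Binding limit: min(2, 1) = 1.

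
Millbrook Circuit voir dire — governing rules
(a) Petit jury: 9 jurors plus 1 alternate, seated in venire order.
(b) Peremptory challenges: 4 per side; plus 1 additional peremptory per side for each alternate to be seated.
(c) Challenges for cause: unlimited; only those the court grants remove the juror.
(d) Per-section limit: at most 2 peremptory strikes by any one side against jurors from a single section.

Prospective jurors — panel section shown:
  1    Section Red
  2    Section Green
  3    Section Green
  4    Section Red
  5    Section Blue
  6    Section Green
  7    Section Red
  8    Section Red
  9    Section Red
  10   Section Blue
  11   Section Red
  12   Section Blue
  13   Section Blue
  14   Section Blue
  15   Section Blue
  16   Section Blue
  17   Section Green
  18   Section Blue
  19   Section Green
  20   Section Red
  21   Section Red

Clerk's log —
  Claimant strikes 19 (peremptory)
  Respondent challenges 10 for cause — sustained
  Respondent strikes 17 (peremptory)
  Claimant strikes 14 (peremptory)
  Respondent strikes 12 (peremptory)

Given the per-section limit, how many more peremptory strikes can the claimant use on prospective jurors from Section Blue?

Claimant peremptories so far: #19, #14 — 2 of 5 used, 3 left overall.
Against Section Blue: #14 — 1 used; per-section cap 2 leaves 1.
Binding limit: min(3, 1) = 1.

1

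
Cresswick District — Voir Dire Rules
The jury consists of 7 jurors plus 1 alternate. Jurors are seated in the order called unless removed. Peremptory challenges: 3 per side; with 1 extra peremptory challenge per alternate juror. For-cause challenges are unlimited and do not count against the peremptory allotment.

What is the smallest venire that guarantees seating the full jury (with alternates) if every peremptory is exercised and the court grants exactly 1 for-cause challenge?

17

Seats to fill: 7 + 1 alternates = 8.
Peremptories: 3 + 1×1 = 4 per side × 2 sides = 8.
For-cause removals: 1.
Minimum venire: 8 + 8 + 1 = 17.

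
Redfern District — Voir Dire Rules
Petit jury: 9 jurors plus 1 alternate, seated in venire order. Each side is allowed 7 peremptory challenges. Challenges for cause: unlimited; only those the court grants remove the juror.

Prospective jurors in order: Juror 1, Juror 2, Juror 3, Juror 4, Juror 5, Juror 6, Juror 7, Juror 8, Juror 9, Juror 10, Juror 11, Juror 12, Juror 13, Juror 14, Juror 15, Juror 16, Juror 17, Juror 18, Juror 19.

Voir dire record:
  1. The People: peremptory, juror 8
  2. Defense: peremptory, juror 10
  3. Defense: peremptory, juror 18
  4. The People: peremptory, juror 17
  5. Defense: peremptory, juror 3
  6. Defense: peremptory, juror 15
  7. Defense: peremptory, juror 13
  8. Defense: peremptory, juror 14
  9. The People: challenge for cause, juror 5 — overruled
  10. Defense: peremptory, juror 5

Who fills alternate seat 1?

Removed: #3, #5, #8, #10, #13, #14, #15, #17, #18.
Seating in order: seats 1–9 → #1, #2, #4, #6, #7, #9, #11, #12, #16; alternates → #19.
So alternate 1 is #19.

19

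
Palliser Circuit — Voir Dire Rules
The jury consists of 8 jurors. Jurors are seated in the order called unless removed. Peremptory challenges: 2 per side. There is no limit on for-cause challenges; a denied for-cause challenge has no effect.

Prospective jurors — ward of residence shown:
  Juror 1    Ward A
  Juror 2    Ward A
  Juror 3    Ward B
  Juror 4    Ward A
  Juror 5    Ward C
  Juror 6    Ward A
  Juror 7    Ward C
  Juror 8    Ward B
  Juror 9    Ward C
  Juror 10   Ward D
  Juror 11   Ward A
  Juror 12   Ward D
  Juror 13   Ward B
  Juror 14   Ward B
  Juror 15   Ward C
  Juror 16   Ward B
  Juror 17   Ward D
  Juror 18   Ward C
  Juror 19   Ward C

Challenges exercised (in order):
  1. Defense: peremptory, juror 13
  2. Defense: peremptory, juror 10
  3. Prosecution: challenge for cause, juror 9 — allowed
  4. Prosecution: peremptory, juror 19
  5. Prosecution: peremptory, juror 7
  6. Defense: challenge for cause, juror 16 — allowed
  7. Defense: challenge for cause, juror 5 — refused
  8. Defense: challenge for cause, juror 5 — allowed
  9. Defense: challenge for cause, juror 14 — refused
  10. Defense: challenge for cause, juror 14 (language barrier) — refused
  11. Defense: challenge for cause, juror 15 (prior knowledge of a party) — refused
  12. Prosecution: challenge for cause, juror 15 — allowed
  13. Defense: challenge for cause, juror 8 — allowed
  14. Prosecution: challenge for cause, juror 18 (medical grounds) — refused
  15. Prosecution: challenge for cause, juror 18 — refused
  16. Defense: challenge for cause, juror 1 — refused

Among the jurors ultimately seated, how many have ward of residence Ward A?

Removed: #5, #7, #8, #9, #10, #13, #15, #16, #19.
Seated jurors 1–8: #1, #2, #3, #4, #6, #11, #12, #14.
Of those, in Ward A: #1, #2, #4, #6, #11 → 5.

5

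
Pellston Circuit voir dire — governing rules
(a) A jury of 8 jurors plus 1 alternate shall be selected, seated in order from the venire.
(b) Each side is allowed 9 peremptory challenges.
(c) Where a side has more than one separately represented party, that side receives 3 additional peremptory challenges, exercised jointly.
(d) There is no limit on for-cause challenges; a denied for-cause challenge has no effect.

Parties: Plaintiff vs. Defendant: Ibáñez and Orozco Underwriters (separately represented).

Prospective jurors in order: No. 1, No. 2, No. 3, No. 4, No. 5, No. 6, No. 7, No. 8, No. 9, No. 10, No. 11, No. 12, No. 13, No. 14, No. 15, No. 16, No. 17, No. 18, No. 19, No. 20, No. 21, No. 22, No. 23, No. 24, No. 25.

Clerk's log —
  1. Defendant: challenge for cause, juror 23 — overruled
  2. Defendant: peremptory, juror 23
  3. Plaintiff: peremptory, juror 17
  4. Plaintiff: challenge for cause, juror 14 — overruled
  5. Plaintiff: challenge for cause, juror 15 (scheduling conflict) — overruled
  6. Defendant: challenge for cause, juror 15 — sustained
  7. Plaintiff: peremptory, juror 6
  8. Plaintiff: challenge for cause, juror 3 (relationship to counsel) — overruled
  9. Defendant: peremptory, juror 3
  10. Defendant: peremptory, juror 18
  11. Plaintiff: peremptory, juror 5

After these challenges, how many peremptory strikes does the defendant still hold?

Defendant allotment: 9 base + 3 multi-party = 12.
Defendant peremptories used: #23, #3, #18 — 3 (for-cause on #23, #15 don't count).
Remaining: 12 − 3 = 9.

9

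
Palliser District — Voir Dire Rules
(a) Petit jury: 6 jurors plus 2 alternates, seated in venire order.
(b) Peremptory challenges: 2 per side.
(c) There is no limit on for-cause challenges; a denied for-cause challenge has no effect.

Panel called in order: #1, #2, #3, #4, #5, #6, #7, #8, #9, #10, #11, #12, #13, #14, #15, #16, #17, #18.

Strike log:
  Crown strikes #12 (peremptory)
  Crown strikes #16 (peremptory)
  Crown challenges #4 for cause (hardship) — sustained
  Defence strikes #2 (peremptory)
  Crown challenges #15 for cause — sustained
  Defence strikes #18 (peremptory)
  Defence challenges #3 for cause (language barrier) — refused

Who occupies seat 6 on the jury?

8

Removed: #2, #4, #12, #15, #16, #18. (#3 stays — for-cause denied.)
Seating in order: seats 1–6 → #1, #3, #5, #6, #7, #8; alternates → #9, #10.
So seat 6 is #8.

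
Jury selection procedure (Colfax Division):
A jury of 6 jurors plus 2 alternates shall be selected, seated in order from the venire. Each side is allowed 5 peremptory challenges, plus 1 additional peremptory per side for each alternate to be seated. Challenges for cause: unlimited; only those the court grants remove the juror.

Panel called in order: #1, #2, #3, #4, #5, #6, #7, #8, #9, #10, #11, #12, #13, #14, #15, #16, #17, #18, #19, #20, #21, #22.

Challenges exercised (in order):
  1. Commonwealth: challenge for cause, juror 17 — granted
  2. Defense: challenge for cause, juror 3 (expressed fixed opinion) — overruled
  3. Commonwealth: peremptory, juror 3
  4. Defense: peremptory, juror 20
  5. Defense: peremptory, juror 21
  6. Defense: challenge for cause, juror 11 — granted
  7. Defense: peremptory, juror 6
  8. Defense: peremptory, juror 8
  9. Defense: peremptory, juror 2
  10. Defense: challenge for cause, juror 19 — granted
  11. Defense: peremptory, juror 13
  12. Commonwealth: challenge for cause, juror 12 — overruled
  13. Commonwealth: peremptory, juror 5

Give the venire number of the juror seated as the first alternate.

14

Removed: #2, #3, #5, #6, #8, #11, #13, #17, #19, #20, #21. (#12 stays — for-cause denied.)
Seating in order: seats 1–6 → #1, #4, #7, #9, #10, #12; alternates → #14, #15.
So alternate 1 is #14.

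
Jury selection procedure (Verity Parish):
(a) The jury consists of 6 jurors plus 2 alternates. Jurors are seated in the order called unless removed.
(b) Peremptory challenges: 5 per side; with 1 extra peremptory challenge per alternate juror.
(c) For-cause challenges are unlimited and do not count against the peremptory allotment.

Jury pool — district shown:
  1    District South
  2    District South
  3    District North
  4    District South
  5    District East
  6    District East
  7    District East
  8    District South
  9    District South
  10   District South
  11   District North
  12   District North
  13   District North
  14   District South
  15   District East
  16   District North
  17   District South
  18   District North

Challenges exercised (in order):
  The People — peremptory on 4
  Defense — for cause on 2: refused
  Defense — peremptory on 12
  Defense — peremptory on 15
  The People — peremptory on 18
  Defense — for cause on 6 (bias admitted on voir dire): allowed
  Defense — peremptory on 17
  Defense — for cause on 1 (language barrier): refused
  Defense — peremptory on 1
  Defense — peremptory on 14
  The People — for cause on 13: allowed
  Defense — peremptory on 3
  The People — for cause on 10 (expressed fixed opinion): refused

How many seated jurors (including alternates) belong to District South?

Removed: #1, #3, #4, #6, #12, #13, #14, #15, #17, #18.
Seated (8 incl. alternates): #2, #5, #7, #8, #9, #10, #11, #16.
Of those, in District South: #2, #8, #9, #10 → 4.

4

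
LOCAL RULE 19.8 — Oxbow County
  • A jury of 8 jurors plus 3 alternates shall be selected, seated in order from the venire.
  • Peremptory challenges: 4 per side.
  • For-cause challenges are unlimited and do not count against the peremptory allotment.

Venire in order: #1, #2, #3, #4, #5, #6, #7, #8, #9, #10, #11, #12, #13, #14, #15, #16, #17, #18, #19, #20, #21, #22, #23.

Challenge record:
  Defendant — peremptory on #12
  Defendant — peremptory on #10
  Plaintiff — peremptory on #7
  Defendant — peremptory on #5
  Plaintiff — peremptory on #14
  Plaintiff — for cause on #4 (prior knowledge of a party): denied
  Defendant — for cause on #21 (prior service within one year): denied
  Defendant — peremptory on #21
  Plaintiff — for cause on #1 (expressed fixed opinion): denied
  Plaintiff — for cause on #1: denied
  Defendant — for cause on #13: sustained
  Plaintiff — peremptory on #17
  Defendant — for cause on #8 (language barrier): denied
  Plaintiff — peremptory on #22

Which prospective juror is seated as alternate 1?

15

Removed: #5, #7, #10, #12, #13, #14, #17, #21, #22. (#1, #4, #8 stay — for-cause denied.)
Filling seats in venire order through position 9: #1, #2, #3, #4, #6, #8, #9, #11, #15.
So alternate 1 is #15.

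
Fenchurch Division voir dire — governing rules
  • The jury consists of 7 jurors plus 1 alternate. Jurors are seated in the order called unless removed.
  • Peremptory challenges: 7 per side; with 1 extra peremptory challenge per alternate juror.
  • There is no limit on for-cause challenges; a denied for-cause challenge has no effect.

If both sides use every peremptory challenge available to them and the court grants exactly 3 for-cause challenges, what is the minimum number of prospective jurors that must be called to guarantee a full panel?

Seats to fill: 7 + 1 alternates = 8.
Peremptories: 7 + 1×1 = 8 per side × 2 sides = 16.
For-cause removals: 3.
Minimum venire: 8 + 16 + 3 = 27.

27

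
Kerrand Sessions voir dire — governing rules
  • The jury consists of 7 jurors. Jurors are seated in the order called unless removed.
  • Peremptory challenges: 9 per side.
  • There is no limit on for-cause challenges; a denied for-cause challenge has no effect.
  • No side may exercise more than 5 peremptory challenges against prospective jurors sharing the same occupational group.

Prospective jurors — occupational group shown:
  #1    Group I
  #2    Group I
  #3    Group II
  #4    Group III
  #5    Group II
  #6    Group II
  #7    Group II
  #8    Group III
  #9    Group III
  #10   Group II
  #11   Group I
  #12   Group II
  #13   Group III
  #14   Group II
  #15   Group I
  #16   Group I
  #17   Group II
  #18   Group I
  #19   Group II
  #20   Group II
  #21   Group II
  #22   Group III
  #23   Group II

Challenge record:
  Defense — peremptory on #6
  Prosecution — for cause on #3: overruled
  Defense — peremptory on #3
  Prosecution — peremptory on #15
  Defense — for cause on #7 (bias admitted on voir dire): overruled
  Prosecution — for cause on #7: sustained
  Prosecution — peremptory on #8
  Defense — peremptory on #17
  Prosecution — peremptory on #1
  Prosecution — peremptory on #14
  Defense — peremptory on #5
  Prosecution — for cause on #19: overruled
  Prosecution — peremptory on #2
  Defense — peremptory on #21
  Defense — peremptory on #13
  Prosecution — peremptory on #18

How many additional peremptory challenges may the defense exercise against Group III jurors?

Defense peremptories so far: #6, #3, #17, #5, #21, #13 — 6 of 9 used, 3 left overall.
Against Group III: #13 — 1 used; per-group cap 5 leaves 4.
Binding limit: min(3, 4) = 3.

3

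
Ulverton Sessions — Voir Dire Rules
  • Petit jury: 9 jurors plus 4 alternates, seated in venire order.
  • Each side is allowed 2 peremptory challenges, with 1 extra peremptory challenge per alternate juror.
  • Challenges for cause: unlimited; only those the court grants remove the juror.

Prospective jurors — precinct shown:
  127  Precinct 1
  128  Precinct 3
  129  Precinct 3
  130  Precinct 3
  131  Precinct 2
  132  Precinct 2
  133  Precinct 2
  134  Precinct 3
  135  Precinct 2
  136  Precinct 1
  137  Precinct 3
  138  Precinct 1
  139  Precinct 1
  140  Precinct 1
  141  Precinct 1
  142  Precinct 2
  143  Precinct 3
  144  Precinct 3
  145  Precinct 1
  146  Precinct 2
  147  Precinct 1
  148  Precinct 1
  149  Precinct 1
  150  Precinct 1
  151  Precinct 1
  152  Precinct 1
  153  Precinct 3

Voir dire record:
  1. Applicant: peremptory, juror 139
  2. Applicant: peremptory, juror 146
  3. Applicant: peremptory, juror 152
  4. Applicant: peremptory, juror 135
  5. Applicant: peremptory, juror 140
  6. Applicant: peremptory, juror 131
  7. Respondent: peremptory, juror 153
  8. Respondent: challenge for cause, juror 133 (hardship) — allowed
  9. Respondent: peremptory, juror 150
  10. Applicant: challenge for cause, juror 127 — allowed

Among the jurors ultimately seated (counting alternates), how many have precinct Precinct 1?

Removed: #127, #131, #133, #135, #139, #140, #146, #150, #152, #153.
Seated (13 incl. alternates): #128, #129, #130, #132, #134, #136, #137, #138, #141, #142, #143, #144, #145.
Of those, in Precinct 1: #136, #138, #141, #145 → 4.

4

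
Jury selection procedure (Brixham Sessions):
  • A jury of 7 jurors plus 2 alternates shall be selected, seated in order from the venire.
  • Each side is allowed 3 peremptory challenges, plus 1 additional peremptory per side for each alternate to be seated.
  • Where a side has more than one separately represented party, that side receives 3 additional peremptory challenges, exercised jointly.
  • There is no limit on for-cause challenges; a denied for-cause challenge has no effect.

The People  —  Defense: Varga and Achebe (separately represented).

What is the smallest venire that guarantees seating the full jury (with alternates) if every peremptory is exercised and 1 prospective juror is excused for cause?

23

Seats to fill: 7 + 2 alternates = 9.
Peremptories — The People: 3 + 1×2 = 5; Defense: 3 + 1×2 + 3 = 8; total 13.
For-cause removals: 1.
Minimum venire: 9 + 13 + 1 = 23.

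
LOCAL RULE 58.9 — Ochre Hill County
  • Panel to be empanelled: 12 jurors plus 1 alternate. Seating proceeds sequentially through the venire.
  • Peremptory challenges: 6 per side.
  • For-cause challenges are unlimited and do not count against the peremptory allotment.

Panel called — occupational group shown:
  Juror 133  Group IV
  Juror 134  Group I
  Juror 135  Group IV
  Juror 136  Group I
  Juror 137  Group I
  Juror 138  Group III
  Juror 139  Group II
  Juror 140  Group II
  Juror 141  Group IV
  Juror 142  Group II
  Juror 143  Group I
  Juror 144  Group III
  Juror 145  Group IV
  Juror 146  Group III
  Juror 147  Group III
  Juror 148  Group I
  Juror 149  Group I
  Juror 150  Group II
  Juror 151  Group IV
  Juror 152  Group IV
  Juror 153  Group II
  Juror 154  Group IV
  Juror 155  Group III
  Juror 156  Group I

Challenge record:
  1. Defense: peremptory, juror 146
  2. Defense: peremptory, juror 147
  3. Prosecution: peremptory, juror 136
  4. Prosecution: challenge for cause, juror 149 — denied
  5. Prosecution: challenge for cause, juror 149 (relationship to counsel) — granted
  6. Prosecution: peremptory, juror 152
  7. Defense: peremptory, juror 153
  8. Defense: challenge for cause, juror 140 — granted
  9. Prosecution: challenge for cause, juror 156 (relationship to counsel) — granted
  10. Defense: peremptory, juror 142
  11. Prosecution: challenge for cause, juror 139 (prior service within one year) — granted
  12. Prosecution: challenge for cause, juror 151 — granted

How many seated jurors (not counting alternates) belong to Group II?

Removed: #136, #139, #140, #142, #146, #147, #149, #151, #152, #153, #156.
Seated jurors 1–12: #133, #134, #135, #137, #138, #141, #143, #144, #145, #148, #150, #154 (alternates #155 not counted).
Of those, in Group II: #150 → 1.

1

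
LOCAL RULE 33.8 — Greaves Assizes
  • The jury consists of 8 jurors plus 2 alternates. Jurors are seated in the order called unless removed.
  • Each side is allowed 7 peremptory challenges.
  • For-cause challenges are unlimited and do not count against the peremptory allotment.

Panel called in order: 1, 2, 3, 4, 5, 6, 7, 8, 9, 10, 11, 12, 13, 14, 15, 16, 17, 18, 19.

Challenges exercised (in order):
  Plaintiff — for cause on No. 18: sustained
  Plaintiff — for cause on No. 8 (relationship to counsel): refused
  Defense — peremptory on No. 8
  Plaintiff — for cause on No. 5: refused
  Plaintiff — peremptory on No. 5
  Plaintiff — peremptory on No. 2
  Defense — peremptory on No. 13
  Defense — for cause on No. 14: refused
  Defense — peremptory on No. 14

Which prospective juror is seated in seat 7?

Removed: #2, #5, #8, #13, #14, #18.
Seating in order: seats 1–8 → #1, #3, #4, #6, #7, #9, #10, #11; alternates → #12, #15.
So seat 7 is #10.

10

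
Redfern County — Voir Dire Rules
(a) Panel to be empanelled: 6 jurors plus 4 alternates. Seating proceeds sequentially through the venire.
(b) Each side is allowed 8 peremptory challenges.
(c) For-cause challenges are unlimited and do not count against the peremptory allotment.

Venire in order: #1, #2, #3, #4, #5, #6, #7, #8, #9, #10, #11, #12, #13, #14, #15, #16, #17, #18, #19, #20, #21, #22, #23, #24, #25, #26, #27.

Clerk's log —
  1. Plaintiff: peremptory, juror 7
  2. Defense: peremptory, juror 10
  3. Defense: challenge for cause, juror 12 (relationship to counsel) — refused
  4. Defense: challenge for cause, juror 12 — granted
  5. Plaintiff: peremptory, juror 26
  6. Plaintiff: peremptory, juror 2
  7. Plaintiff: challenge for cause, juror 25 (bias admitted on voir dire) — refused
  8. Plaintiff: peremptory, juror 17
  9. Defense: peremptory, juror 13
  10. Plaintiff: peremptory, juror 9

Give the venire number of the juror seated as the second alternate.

Removed: #2, #7, #9, #10, #12, #13, #17, #26. (#25 stays — for-cause denied.)
Seating in order: seats 1–6 → #1, #3, #4, #5, #6, #8; alternates → #11, #14, #15, #16.
So alternate 2 is #14.

14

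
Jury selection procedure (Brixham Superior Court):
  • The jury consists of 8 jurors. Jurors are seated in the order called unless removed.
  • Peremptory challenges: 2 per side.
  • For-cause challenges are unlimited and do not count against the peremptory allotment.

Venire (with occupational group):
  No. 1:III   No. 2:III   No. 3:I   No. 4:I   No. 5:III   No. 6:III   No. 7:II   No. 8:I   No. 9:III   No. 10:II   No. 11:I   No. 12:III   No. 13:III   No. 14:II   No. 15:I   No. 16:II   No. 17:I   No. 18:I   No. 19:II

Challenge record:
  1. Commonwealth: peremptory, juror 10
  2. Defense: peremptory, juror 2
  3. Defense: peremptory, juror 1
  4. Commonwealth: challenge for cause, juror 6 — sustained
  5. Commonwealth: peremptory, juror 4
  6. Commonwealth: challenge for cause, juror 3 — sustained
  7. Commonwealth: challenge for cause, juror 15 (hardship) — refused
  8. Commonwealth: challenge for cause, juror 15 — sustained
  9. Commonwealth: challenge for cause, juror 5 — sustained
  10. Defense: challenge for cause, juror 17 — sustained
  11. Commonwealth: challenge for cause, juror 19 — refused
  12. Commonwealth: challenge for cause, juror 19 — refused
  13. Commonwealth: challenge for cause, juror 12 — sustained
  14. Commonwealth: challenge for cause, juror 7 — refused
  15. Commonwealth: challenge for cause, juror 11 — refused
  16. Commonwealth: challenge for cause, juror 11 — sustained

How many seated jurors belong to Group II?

Removed: #1, #2, #3, #4, #5, #6, #10, #11, #12, #15, #17.
Seated jurors 1–8: #7, #8, #9, #13, #14, #16, #18, #19.
Of those, in Group II: #7, #14, #16, #19 → 4.

4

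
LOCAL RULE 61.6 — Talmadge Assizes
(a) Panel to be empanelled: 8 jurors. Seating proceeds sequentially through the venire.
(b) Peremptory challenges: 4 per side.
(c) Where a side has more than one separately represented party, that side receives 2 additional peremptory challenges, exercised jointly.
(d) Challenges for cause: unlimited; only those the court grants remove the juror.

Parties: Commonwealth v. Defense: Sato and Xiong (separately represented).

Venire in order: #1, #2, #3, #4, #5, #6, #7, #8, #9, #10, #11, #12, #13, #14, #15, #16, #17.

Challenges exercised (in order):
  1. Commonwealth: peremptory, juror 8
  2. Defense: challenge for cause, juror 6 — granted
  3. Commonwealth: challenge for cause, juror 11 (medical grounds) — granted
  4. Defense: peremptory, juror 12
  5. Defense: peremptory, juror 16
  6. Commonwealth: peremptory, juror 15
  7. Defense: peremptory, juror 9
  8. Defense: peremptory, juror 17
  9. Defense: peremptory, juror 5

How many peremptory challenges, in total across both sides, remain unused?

3

Commonwealth allotment: 4. Defense allotment: 4 base + 2 multi-party = 6.
Commonwealth peremptories used: #8, #15 — 2 (the for-cause on #11 doesn't count).
Defense peremptories used: #12, #16, #9, #17, #5 — 5 (the for-cause on #6 doesn't count).
Remaining: (4 − 2) + (6 − 5) = 3.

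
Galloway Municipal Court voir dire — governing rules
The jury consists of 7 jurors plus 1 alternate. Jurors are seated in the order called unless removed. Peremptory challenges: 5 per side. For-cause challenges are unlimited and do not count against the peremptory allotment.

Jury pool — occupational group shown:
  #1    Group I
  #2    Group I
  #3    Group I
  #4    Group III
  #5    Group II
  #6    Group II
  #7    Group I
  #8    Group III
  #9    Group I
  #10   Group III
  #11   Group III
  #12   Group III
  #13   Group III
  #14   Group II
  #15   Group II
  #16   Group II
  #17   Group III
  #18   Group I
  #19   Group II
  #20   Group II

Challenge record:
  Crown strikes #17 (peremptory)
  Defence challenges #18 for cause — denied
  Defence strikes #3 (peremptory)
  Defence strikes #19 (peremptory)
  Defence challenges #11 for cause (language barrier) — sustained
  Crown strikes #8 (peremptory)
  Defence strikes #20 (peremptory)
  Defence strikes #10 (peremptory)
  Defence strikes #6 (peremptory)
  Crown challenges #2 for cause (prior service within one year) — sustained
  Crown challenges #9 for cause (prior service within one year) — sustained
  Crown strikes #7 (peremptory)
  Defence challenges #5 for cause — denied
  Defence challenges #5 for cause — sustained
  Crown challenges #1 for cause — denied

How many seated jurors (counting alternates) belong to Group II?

Removed: #2, #3, #5, #6, #7, #8, #9, #10, #11, #17, #19, #20.
Seated (8 incl. alternates): #1, #4, #12, #13, #14, #15, #16, #18.
Of those, in Group II: #14, #15, #16 → 3.

3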